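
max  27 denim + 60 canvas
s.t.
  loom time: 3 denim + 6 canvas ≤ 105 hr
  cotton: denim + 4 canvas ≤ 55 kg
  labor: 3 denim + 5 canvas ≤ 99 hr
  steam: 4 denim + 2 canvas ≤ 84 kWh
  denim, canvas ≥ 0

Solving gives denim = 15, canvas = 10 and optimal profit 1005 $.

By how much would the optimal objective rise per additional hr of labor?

0

At the optimum: loom time uses 105 of 105 (binding); cotton uses 55 of 55 (binding); labor uses 95 of 99 (slack = 4); steam uses 80 of 84 (slack = 4).
Since labor, steam are not tight, their duals are 0.
From A_Bᵀ y = c: 3·y_loom time + 1·y_cotton = 27; 6·y_loom time + 4·y_cotton = 60.
Solving: y_loom time = 8, y_cotton = 3.
Shadow price of labor = 0.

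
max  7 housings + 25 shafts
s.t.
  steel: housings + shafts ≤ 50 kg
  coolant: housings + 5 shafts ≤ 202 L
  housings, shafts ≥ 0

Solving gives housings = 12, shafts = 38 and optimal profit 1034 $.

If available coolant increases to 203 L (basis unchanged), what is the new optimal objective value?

Check each constraint at x*: steel 50/50 (tight); coolant 202/202 (tight).
The binding rows give the dual system: 1·y_steel + 1·y_coolant = 7 and 1·y_steel + 5·y_coolant = 25.
This yields shadow prices y_steel = 2.5, y_coolant = 4.5.
Δz = y_coolant·Δb = 4.5 × (1) = 4.5, so new z* = 1034 + 4.5 = 1038.5.

1038.5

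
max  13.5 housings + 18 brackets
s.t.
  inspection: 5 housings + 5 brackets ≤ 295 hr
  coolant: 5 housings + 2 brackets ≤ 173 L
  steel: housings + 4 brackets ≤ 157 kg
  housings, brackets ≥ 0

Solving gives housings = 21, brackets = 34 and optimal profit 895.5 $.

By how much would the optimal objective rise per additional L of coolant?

2

At the optimum: inspection uses 275 of 295 (slack = 20); coolant uses 173 of 173 (binding); steel uses 157 of 157 (binding).
Slack constraints have shadow price 0 (complementary slackness).
From A_Bᵀ y = c: 5·y_coolant + 1·y_steel = 13.5; 2·y_coolant + 4·y_steel = 18.
→ y_coolant = 2 and y_steel = 3.5.
Shadow price of coolant = 2.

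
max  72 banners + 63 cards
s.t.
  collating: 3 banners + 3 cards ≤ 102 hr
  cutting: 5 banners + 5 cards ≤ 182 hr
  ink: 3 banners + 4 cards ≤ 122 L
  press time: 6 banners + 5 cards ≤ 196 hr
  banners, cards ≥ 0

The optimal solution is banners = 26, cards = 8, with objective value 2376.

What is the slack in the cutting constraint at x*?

cutting used = 5·26 + 5·8 = 170; slack = 182 − 170 = 12.

12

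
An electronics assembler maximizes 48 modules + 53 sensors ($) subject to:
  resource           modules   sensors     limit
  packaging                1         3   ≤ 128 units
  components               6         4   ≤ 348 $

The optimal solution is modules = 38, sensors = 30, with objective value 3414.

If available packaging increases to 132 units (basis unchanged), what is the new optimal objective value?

3450

At the optimum: packaging uses 128 of 128 (binding); components uses 348 of 348 (binding).
Dual feasibility on the basic columns requires 1·y_packaging + 6·y_components = 48, 3·y_packaging + 4·y_components = 53.
This yields shadow prices y_packaging = 9, y_components = 6.5.
Δz = y_packaging·Δb = 9 × (4) = 36, so new z* = 3414 + 36 = 3450.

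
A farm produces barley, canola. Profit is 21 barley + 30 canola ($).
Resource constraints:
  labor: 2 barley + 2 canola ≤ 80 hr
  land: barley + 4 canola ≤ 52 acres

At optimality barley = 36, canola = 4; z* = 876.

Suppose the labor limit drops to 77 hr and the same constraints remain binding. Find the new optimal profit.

Check each constraint at x*: labor 80/80 (tight); land 52/52 (tight).
From A_Bᵀ y = c: 2·y_labor + 1·y_land = 21; 2·y_labor + 4·y_land = 30.
Solving: y_labor = 9, y_land = 3.
Δz = y_labor·Δb = 9 × (-3) = -27, so new z* = 876 − 27 = 849.

849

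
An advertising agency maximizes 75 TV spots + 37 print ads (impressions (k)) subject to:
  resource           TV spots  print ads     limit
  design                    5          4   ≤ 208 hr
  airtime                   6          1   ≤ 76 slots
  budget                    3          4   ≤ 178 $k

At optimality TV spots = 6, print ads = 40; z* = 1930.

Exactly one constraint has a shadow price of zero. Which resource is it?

design: 190/208 (slack 18)
airtime: 76/76 (binding)
budget: 178/178 (binding)
By complementary slackness, a constraint with positive slack has shadow price 0 → design.

design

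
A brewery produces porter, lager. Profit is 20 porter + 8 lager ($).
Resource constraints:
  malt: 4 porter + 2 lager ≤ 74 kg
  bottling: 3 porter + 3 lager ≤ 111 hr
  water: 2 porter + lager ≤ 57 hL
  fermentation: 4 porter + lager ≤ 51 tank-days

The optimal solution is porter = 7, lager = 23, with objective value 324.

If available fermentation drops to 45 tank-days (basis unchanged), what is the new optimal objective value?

At the optimum: malt uses 74 of 74 (binding); bottling uses 90 of 111 (slack = 21); water uses 37 of 57 (slack = 20); fermentation uses 51 of 51 (binding).
Slack constraints have shadow price 0 (complementary slackness).
The binding rows give the dual system: 4·y_malt + 4·y_fermentation = 20 and 2·y_malt + 1·y_fermentation = 8.
This yields shadow prices y_malt = 3, y_fermentation = 2.
Δz = y_fermentation·Δb = 2 × (-6) = -12, so new z* = 324 − 12 = 312.

312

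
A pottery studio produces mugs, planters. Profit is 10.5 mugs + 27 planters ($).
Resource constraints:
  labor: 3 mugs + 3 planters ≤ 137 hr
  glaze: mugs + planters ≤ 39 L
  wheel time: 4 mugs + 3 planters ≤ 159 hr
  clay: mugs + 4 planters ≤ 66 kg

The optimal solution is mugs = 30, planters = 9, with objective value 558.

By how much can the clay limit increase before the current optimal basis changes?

90

Binding constraints: glaze, clay. The basis is B = [[1,1],[1,4]] with det 3.
Per unit increase in clay, x* moves by d = (-0.3333, 0.3333).
The basis stays optimal until mugs reaches 0; allowable increase = 90 kg.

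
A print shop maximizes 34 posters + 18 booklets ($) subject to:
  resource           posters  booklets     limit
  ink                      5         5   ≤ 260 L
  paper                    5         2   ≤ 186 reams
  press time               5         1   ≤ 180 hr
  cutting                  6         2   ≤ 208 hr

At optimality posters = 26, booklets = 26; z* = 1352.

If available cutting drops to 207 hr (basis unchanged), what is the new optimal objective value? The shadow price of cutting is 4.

Δb = -1, so new z* = 1352 + (4)·(-1) = 1352 − 4 = 1348.

1348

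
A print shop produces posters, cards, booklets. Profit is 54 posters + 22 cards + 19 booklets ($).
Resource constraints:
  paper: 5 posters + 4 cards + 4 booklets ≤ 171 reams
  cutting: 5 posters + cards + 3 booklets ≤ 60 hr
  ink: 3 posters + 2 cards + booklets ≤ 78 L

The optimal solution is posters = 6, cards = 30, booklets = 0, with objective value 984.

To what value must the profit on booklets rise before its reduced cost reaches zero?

Binding: cutting and ink. Non-binding: paper (21 unused).
By complementary slackness, y = 0 for the non-binding constraint.
Dual feasibility on the basic columns requires 5·y_cutting + 3·y_ink = 54, 1·y_cutting + 2·y_ink = 22.
This yields shadow prices y_cutting = 6, y_ink = 8.
booklets enters the basis when its profit ≥ yᵀa₃ = 6·3 + 8·1 = 26.

26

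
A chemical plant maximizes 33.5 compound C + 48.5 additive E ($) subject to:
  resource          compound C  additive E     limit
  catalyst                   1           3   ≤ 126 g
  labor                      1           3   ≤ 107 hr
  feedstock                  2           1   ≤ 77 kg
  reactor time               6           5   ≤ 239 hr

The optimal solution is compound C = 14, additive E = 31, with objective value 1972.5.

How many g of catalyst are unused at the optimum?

catalyst used = 1·14 + 3·31 = 107; slack = 126 − 107 = 19.

19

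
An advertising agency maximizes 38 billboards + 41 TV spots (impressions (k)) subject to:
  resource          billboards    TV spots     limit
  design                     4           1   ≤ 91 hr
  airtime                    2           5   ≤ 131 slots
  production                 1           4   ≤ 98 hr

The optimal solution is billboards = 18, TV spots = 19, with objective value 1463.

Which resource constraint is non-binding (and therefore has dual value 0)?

design: 91/91 (binding)
airtime: 131/131 (binding)
production: 94/98 (slack 4)
By complementary slackness, a constraint with positive slack has shadow price 0 → production.

production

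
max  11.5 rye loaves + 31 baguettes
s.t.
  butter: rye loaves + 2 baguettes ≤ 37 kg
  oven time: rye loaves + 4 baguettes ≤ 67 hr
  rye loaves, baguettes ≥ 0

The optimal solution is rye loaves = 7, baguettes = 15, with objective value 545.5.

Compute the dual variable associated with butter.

At the optimum: butter uses 37 of 37 (binding); oven time uses 67 of 67 (binding).
From A_Bᵀ y = c: 1·y_butter + 1·y_oven time = 11.5; 2·y_butter + 4·y_oven time = 31.
This yields shadow prices y_butter = 7.5, y_oven time = 4.
Shadow price of butter = 7.5.

7.5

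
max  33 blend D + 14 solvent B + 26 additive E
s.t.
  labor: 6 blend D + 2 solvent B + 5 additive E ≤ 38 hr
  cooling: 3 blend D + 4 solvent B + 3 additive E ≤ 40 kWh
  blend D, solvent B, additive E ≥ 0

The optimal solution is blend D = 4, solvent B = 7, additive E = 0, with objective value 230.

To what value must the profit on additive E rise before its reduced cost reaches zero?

28

Both labor and cooling are binding at x*.
From A_Bᵀ y = c: 6·y_labor + 3·y_cooling = 33; 2·y_labor + 4·y_cooling = 14.
Solving: y_labor = 5, y_cooling = 1.
additive E enters the basis when its profit ≥ yᵀa₃ = 5·5 + 1·3 = 28.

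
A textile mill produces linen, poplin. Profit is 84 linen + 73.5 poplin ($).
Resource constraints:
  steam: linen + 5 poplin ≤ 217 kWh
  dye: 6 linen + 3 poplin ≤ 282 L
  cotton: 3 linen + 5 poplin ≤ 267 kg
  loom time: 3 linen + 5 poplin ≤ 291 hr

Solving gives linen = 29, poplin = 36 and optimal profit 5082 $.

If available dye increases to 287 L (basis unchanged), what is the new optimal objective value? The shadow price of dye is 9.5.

5129.5

Δb = 5, so new z* = 5082 + (9.5)·(5) = 5082 + 47.5 = 5129.5.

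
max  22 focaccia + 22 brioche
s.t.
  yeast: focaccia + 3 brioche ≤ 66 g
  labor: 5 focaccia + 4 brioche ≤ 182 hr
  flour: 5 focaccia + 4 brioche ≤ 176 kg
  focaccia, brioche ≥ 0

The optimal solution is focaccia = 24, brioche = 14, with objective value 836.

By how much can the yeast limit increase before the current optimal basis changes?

66

Binding constraints: yeast, flour. The basis is B = [[1,3],[5,4]] with det -11.
Per unit increase in yeast, x* moves by d = (-0.3636, 0.4545).
The basis stays optimal until focaccia reaches 0; allowable increase = 66 g.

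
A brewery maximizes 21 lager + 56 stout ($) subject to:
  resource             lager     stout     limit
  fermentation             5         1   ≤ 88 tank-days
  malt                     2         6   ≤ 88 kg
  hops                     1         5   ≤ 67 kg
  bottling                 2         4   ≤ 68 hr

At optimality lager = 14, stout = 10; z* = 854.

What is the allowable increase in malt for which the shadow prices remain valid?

Binding constraints: malt, bottling. The basis is B = [[2,6],[2,4]] with det -4.
Per unit increase in malt, x* moves by d = (-1, 0.5).
The basis stays optimal until hops becomes binding; allowable increase = 2 kg.

2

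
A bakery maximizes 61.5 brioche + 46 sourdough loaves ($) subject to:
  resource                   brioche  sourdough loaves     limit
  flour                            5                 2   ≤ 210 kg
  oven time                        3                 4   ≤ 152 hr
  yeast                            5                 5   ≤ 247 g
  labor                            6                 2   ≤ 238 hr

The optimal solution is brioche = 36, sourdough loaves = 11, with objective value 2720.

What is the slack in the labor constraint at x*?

0

labor used = 6·36 + 2·11 = 238; slack = 238 − 238 = 0.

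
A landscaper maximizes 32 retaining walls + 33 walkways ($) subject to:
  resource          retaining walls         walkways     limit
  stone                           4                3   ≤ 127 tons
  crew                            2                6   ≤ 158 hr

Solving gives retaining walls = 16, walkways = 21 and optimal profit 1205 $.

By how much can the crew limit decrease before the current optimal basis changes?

Binding constraints: stone, crew. The basis is B = [[4,3],[2,6]] with det 18.
Per unit decrease in crew, x* moves by d = (0.1667, -0.2222).
The basis stays optimal until walkways reaches 0; allowable decrease = 94.5 hr.

94.5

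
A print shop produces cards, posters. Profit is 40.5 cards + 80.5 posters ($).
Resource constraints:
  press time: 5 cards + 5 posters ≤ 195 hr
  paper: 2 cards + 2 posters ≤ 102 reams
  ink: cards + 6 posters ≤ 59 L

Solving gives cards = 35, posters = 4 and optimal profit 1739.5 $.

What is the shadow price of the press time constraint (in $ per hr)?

6.5

Binding: press time and ink. Non-binding: paper (24 unused).
Since paper is not tight, its dual is 0.
From A_Bᵀ y = c: 5·y_press time + 1·y_ink = 40.5; 5·y_press time + 6·y_ink = 80.5.
Solving: y_press time = 6.5, y_ink = 8.
Shadow price of press time = 6.5.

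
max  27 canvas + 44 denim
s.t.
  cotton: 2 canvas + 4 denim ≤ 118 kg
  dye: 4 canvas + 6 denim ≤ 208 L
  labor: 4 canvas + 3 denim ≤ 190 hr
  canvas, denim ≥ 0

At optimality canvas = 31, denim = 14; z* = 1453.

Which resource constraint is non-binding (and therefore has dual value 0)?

cotton: 118/118 (binding)
dye: 208/208 (binding)
labor: 166/190 (slack 24)
By complementary slackness, a constraint with positive slack has shadow price 0 → labor.

labor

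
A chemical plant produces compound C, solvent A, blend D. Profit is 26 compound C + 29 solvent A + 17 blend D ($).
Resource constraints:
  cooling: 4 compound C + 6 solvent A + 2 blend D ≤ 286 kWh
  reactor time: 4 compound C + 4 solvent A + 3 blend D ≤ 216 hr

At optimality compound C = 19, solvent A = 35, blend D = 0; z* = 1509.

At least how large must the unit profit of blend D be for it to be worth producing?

Check each constraint at x*: cooling 286/286 (tight); reactor time 216/216 (tight).
The binding rows give the dual system: 4·y_cooling + 4·y_reactor time = 26 and 6·y_cooling + 4·y_reactor time = 29.
Solving: y_cooling = 1.5, y_reactor time = 5.
blend D enters the basis when its profit ≥ yᵀa₃ = 1.5·2 + 5·3 = 18.

18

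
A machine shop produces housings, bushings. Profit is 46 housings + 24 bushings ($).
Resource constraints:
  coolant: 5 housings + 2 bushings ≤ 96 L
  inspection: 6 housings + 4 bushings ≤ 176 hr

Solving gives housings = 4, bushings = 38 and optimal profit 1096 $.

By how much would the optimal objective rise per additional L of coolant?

5

Check each constraint at x*: coolant 96/96 (tight); inspection 176/176 (tight).
Dual feasibility on the basic columns requires 5·y_coolant + 6·y_inspection = 46, 2·y_coolant + 4·y_inspection = 24.
This yields shadow prices y_coolant = 5, y_inspection = 3.5.
Shadow price of coolant = 5.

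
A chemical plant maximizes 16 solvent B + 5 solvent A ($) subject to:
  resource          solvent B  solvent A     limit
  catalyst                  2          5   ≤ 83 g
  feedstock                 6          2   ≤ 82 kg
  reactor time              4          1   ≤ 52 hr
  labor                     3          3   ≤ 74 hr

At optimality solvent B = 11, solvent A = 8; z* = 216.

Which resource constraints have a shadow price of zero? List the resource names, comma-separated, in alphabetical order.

catalyst: 62/83 (slack 21)
feedstock: 82/82 (binding)
reactor time: 52/52 (binding)
labor: 57/74 (slack 17)
By complementary slackness, a constraint with positive slack has shadow price 0 → catalyst, labor.

catalyst, labor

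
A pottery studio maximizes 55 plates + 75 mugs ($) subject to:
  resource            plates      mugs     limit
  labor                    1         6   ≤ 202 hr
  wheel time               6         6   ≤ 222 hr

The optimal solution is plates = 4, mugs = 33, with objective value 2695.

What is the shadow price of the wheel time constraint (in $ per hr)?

8.5

Both labor and wheel time are binding at x*.
Dual feasibility on the basic columns requires 1·y_labor + 6·y_wheel time = 55, 6·y_labor + 6·y_wheel time = 75.
This yields shadow prices y_labor = 4, y_wheel time = 8.5.
Shadow price of wheel time = 8.5.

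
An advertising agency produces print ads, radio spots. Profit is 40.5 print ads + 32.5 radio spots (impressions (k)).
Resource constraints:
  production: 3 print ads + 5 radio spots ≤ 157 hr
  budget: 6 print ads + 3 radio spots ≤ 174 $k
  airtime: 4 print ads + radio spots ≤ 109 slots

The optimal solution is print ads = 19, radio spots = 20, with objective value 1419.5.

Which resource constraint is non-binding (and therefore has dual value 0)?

production: 157/157 (binding)
budget: 174/174 (binding)
airtime: 96/109 (slack 13)
By complementary slackness, a constraint with positive slack has shadow price 0 → airtime.

airtime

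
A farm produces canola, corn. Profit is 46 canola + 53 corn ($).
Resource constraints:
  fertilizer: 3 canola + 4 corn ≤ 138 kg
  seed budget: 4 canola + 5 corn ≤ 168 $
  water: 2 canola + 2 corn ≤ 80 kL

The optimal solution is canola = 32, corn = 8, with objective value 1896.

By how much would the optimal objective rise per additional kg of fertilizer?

0

Check each constraint at x*: fertilizer 128/138 (slack 10); seed budget 168/168 (tight); water 80/80 (tight).
Since fertilizer is not tight, its dual is 0.
Dual feasibility on the basic columns requires 4·y_seed budget + 2·y_water = 46, 5·y_seed budget + 2·y_water = 53.
→ y_seed budget = 7 and y_water = 9.
Shadow price of fertilizer = 0.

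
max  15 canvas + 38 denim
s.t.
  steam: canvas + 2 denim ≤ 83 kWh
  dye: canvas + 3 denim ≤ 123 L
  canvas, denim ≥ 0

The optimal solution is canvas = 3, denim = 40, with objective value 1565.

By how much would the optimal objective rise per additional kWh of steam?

Both steam and dye are binding at x*.
Dual feasibility on the basic columns requires 1·y_steam + 1·y_dye = 15, 2·y_steam + 3·y_dye = 38.
Solving: y_steam = 7, y_dye = 8.
Shadow price of steam = 7.

7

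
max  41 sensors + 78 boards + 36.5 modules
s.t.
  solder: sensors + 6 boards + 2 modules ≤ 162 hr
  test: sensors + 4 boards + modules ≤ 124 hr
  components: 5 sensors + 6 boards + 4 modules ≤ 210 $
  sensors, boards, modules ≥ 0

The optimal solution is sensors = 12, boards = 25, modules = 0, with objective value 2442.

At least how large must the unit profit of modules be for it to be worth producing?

40

At the optimum: solder uses 162 of 162 (binding); test uses 112 of 124 (slack = 12); components uses 210 of 210 (binding).
Since test is not tight, its dual is 0.
From A_Bᵀ y = c: 1·y_solder + 5·y_components = 41; 6·y_solder + 6·y_components = 78.
Solving: y_solder = 6, y_components = 7.
modules enters the basis when its profit ≥ yᵀa₃ = 6·2 + 7·4 = 40.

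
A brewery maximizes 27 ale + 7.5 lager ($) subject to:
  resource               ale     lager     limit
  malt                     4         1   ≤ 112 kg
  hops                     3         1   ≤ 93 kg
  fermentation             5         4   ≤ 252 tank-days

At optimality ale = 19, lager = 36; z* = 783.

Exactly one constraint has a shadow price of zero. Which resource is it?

fermentation

malt: 112/112 (binding)
hops: 93/93 (binding)
fermentation: 239/252 (slack 13)
By complementary slackness, a constraint with positive slack has shadow price 0 → fermentation.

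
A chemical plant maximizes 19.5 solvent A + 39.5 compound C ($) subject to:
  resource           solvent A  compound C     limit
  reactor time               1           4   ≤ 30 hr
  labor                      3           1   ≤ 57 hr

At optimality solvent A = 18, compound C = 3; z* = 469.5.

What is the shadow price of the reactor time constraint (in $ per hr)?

At the optimum: reactor time uses 30 of 30 (binding); labor uses 57 of 57 (binding).
Dual feasibility on the basic columns requires 1·y_reactor time + 3·y_labor = 19.5, 4·y_reactor time + 1·y_labor = 39.5.
This yields shadow prices y_reactor time = 9, y_labor = 3.5.
Shadow price of reactor time = 9.

9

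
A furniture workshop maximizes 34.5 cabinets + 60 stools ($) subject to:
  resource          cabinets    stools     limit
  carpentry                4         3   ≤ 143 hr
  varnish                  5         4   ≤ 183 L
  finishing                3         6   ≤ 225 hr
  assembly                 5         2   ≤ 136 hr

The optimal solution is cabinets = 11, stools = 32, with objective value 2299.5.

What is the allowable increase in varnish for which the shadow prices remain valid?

Binding constraints: varnish, finishing. The basis is B = [[5,4],[3,6]] with det 18.
Per unit increase in varnish, x* moves by d = (0.3333, -0.1667).
The basis stays optimal until carpentry becomes binding; allowable increase = 3.6 L.

3.6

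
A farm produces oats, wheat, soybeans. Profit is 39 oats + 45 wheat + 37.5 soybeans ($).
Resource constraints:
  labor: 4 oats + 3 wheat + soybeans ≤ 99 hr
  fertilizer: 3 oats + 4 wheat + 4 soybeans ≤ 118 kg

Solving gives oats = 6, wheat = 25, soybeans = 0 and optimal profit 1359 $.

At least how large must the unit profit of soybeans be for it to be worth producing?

Both labor and fertilizer are binding at x*.
The binding rows give the dual system: 4·y_labor + 3·y_fertilizer = 39 and 3·y_labor + 4·y_fertilizer = 45.
This yields shadow prices y_labor = 3, y_fertilizer = 9.
soybeans enters the basis when its profit ≥ yᵀa₃ = 3·1 + 9·4 = 39.

39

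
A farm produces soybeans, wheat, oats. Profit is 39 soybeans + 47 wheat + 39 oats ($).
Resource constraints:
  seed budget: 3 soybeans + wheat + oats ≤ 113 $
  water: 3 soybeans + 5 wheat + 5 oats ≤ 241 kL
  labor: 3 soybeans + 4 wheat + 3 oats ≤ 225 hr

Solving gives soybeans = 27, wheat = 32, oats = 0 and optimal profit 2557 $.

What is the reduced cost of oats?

At the optimum: seed budget uses 113 of 113 (binding); water uses 241 of 241 (binding); labor uses 209 of 225 (slack = 16).
Since labor is not tight, its dual is 0.
The binding rows give the dual system: 3·y_seed budget + 3·y_water = 39 and 1·y_seed budget + 5·y_water = 47.
This yields shadow prices y_seed budget = 4.5, y_water = 8.5.
Reduced cost of oats: c₃ − yᵀa₃ = 39 − (4.5·1 + 8.5·5) = 39 − 47 = -8.

-8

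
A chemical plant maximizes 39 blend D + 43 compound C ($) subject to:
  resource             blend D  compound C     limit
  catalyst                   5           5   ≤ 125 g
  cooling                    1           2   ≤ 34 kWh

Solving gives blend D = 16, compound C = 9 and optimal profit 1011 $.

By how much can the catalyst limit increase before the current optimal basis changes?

Binding constraints: catalyst, cooling. The basis is B = [[5,5],[1,2]] with det 5.
Per unit increase in catalyst, x* moves by d = (0.4, -0.2).
The basis stays optimal until compound C reaches 0; allowable increase = 45 g.

45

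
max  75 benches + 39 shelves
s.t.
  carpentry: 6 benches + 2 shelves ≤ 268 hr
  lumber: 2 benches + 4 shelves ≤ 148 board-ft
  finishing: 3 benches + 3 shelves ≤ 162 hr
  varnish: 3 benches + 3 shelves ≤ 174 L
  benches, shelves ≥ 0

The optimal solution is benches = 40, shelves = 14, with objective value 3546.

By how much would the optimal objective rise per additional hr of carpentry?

Binding: carpentry and finishing. Non-binding: lumber (12 unused), varnish (12 unused).
Since lumber, varnish are not tight, their duals are 0.
The binding rows give the dual system: 6·y_carpentry + 3·y_finishing = 75 and 2·y_carpentry + 3·y_finishing = 39.
This yields shadow prices y_carpentry = 9, y_finishing = 7.
Shadow price of carpentry = 9.

9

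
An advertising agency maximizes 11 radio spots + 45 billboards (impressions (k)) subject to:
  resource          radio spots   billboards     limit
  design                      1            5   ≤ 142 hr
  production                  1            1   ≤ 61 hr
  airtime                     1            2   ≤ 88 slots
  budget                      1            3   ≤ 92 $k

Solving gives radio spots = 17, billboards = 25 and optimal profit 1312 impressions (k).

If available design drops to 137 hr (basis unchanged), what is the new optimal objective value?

1282

Check each constraint at x*: design 142/142 (tight); production 42/61 (slack 19); airtime 67/88 (slack 21); budget 92/92 (tight).
Slack constraints have shadow price 0 (complementary slackness).
The binding rows give the dual system: 1·y_design + 1·y_budget = 11 and 5·y_design + 3·y_budget = 45.
→ y_design = 6 and y_budget = 5.
Δz = y_design·Δb = 6 × (-5) = -30, so new z* = 1312 − 30 = 1282.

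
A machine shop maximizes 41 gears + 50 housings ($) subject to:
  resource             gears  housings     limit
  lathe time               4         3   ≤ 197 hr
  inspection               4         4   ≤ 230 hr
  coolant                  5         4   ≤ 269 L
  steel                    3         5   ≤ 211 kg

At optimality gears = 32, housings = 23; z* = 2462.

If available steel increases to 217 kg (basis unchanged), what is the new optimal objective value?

2504

Binding: lathe time and steel. Non-binding: inspection (10 unused), coolant (17 unused).
By complementary slackness, y = 0 for the non-binding constraints.
From A_Bᵀ y = c: 4·y_lathe time + 3·y_steel = 41; 3·y_lathe time + 5·y_steel = 50.
→ y_lathe time = 5 and y_steel = 7.
Δz = y_steel·Δb = 7 × (6) = 42, so new z* = 2462 + 42 = 2504.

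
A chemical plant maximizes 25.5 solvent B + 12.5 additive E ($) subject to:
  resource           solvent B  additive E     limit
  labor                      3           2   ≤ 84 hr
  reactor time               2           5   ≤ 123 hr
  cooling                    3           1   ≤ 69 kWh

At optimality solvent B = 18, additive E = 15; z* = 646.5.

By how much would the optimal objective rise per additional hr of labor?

4

Check each constraint at x*: labor 84/84 (tight); reactor time 111/123 (slack 12); cooling 69/69 (tight).
Slack constraints have shadow price 0 (complementary slackness).
From A_Bᵀ y = c: 3·y_labor + 3·y_cooling = 25.5; 2·y_labor + 1·y_cooling = 12.5.
Solving: y_labor = 4, y_cooling = 4.5.
Shadow price of labor = 4.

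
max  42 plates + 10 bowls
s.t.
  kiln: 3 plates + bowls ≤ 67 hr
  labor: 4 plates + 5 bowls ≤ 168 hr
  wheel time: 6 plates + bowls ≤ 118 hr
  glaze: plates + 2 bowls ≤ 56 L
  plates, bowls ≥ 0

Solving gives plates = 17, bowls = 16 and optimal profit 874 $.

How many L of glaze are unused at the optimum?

7

glaze used = 1·17 + 2·16 = 49; slack = 56 − 49 = 7.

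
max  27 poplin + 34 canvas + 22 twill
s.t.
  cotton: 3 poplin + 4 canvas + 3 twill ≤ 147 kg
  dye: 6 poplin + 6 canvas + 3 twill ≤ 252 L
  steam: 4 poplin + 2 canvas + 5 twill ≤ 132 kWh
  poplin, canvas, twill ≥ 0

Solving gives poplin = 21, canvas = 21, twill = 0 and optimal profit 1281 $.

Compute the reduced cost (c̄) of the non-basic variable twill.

-2

At the optimum: cotton uses 147 of 147 (binding); dye uses 252 of 252 (binding); steam uses 126 of 132 (slack = 6).
Slack constraints have shadow price 0 (complementary slackness).
The binding rows give the dual system: 3·y_cotton + 6·y_dye = 27 and 4·y_cotton + 6·y_dye = 34.
Solving: y_cotton = 7, y_dye = 1.
Reduced cost of twill: c₃ − yᵀa₃ = 22 − (7·3 + 1·3) = 22 − 24 = -2.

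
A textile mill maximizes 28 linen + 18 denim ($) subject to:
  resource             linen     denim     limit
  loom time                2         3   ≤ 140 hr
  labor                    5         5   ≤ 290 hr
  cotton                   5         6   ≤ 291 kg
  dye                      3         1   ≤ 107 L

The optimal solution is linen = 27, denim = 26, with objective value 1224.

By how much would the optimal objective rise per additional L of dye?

Check each constraint at x*: loom time 132/140 (slack 8); labor 265/290 (slack 25); cotton 291/291 (tight); dye 107/107 (tight).
By complementary slackness, y = 0 for the non-binding constraints.
Dual feasibility on the basic columns requires 5·y_cotton + 3·y_dye = 28, 6·y_cotton + 1·y_dye = 18.
This yields shadow prices y_cotton = 2, y_dye = 6.
Shadow price of dye = 6.

6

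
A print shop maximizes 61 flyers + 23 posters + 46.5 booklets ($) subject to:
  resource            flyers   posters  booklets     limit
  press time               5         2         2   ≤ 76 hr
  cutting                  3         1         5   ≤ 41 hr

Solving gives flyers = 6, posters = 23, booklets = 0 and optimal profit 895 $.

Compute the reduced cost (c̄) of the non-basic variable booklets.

-4.5

Both press time and cutting are binding at x*.
From A_Bᵀ y = c: 5·y_press time + 3·y_cutting = 61; 2·y_press time + 1·y_cutting = 23.
Solving: y_press time = 8, y_cutting = 7.
Reduced cost of booklets: c₃ − yᵀa₃ = 46.5 − (8·2 + 7·5) = 46.5 − 51 = -4.5.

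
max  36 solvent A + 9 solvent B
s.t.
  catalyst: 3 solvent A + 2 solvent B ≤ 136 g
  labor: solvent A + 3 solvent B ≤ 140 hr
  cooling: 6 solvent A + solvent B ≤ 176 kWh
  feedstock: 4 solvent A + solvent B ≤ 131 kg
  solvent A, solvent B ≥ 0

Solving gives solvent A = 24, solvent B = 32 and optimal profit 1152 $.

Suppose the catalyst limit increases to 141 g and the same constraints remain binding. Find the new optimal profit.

1162

Check each constraint at x*: catalyst 136/136 (tight); labor 120/140 (slack 20); cooling 176/176 (tight); feedstock 128/131 (slack 3).
Slack constraints have shadow price 0 (complementary slackness).
Dual feasibility on the basic columns requires 3·y_catalyst + 6·y_cooling = 36, 2·y_catalyst + 1·y_cooling = 9.
Solving: y_catalyst = 2, y_cooling = 5.
Δz = y_catalyst·Δb = 2 × (5) = 10, so new z* = 1152 + 10 = 1162.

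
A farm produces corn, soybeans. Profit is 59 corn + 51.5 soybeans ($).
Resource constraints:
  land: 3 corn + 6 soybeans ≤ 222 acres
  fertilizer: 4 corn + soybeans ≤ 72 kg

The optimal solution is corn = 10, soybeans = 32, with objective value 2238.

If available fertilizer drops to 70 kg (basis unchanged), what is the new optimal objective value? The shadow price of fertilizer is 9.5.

2219

Δb = -2, so new z* = 2238 + (9.5)·(-2) = 2238 − 19 = 2219.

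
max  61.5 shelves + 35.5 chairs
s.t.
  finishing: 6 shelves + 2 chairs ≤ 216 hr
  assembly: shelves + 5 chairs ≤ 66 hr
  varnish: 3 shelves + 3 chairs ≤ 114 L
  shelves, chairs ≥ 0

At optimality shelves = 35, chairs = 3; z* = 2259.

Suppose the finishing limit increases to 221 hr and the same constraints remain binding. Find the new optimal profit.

At the optimum: finishing uses 216 of 216 (binding); assembly uses 50 of 66 (slack = 16); varnish uses 114 of 114 (binding).
Slack constraints have shadow price 0 (complementary slackness).
From A_Bᵀ y = c: 6·y_finishing + 3·y_varnish = 61.5; 2·y_finishing + 3·y_varnish = 35.5.
→ y_finishing = 6.5 and y_varnish = 7.5.
Δz = y_finishing·Δb = 6.5 × (5) = 32.5, so new z* = 2259 + 32.5 = 2291.5.

2291.5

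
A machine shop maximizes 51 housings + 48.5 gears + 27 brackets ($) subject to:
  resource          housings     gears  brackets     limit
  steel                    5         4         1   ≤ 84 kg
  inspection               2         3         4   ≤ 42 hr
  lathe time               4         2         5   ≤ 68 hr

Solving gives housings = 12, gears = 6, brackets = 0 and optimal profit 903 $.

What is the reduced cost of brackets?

-3

At the optimum: steel uses 84 of 84 (binding); inspection uses 42 of 42 (binding); lathe time uses 60 of 68 (slack = 8).
Since lathe time is not tight, its dual is 0.
Dual feasibility on the basic columns requires 5·y_steel + 2·y_inspection = 51, 4·y_steel + 3·y_inspection = 48.5.
Solving: y_steel = 8, y_inspection = 5.5.
Reduced cost of brackets: c₃ − yᵀa₃ = 27 − (8·1 + 5.5·4) = 27 − 30 = -3.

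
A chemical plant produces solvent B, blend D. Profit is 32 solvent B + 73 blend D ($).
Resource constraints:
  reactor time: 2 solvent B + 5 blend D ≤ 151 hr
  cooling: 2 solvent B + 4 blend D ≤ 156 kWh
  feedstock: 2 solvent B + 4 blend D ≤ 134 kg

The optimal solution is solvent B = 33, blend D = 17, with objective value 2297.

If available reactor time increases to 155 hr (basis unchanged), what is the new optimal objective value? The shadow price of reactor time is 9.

Δb = 4, so new z* = 2297 + (9)·(4) = 2297 + 36 = 2333.

2333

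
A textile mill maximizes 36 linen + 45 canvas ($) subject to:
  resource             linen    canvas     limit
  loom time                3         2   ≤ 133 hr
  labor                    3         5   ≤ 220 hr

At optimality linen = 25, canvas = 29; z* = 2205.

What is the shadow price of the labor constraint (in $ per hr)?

7

Check each constraint at x*: loom time 133/133 (tight); labor 220/220 (tight).
From A_Bᵀ y = c: 3·y_loom time + 3·y_labor = 36; 2·y_loom time + 5·y_labor = 45.
→ y_loom time = 5 and y_labor = 7.
Shadow price of labor = 7.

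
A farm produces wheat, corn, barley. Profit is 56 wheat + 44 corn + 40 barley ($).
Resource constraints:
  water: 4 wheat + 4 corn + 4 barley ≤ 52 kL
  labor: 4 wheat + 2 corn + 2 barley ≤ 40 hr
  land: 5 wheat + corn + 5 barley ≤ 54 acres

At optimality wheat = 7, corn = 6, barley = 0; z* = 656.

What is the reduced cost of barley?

-4

At the optimum: water uses 52 of 52 (binding); labor uses 40 of 40 (binding); land uses 41 of 54 (slack = 13).
Slack constraints have shadow price 0 (complementary slackness).
Dual feasibility on the basic columns requires 4·y_water + 4·y_labor = 56, 4·y_water + 2·y_labor = 44.
This yields shadow prices y_water = 8, y_labor = 6.
Reduced cost of barley: c₃ − yᵀa₃ = 40 − (8·4 + 6·2) = 40 − 44 = -4.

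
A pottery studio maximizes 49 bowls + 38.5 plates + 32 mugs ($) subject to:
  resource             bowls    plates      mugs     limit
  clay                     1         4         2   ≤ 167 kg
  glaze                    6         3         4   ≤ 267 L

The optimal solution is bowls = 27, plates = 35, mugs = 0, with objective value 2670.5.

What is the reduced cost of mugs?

Both clay and glaze are binding at x*.
The binding rows give the dual system: 1·y_clay + 6·y_glaze = 49 and 4·y_clay + 3·y_glaze = 38.5.
Solving: y_clay = 4, y_glaze = 7.5.
Reduced cost of mugs: c₃ − yᵀa₃ = 32 − (4·2 + 7.5·4) = 32 − 38 = -6.

-6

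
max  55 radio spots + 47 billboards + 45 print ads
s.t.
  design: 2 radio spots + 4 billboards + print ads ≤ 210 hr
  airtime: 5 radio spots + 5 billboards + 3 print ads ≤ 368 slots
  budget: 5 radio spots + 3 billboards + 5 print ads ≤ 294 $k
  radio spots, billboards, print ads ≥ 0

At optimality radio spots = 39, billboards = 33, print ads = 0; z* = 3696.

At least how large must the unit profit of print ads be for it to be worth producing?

50

Check each constraint at x*: design 210/210 (tight); airtime 360/368 (slack 8); budget 294/294 (tight).
Slack constraints have shadow price 0 (complementary slackness).
Dual feasibility on the basic columns requires 2·y_design + 5·y_budget = 55, 4·y_design + 3·y_budget = 47.
→ y_design = 5 and y_budget = 9.
print ads enters the basis when its profit ≥ yᵀa₃ = 5·1 + 9·5 = 50.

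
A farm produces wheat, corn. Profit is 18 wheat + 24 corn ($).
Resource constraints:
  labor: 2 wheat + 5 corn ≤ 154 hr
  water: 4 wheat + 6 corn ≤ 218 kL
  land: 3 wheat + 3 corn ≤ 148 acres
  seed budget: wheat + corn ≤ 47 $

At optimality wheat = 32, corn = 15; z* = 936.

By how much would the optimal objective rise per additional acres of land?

At the optimum: labor uses 139 of 154 (slack = 15); water uses 218 of 218 (binding); land uses 141 of 148 (slack = 7); seed budget uses 47 of 47 (binding).
By complementary slackness, y = 0 for the non-binding constraints.
From A_Bᵀ y = c: 4·y_water + 1·y_seed budget = 18; 6·y_water + 1·y_seed budget = 24.
→ y_water = 3 and y_seed budget = 6.
Shadow price of land = 0.

0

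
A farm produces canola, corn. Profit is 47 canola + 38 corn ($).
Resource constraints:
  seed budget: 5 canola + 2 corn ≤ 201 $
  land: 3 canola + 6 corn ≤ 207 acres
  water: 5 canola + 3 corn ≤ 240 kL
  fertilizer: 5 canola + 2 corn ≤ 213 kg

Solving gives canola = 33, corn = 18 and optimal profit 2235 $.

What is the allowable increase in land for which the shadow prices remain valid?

100.8

Binding constraints: seed budget, land. The basis is B = [[5,2],[3,6]] with det 24.
Per unit increase in land, x* moves by d = (-0.0833, 0.2083).
The basis stays optimal until water becomes binding; allowable increase = 100.8 acres.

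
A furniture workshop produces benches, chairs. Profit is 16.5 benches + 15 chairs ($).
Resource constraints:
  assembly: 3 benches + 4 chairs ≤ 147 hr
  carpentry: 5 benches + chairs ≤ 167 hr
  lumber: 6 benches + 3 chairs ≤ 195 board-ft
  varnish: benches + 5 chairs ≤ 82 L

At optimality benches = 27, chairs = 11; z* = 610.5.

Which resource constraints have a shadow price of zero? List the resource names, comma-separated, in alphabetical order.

assembly: 125/147 (slack 22)
carpentry: 146/167 (slack 21)
lumber: 195/195 (binding)
varnish: 82/82 (binding)
By complementary slackness, a constraint with positive slack has shadow price 0 → assembly, carpentry.

assembly, carpentry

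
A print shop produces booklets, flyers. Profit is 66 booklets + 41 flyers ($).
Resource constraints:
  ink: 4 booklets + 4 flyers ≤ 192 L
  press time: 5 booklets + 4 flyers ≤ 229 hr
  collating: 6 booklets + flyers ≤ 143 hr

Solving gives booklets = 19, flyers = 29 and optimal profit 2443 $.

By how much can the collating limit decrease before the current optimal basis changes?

95

Binding constraints: ink, collating. The basis is B = [[4,4],[6,1]] with det -20.
Per unit decrease in collating, x* moves by d = (-0.2, 0.2).
The basis stays optimal until booklets reaches 0; allowable decrease = 95 hr.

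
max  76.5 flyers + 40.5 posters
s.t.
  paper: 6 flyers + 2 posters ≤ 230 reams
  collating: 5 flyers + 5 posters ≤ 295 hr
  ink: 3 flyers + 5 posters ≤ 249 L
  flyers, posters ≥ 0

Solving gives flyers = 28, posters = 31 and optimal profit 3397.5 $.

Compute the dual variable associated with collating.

4.5

Binding: paper and collating. Non-binding: ink (10 unused).
By complementary slackness, y = 0 for the non-binding constraint.
Dual feasibility on the basic columns requires 6·y_paper + 5·y_collating = 76.5, 2·y_paper + 5·y_collating = 40.5.
Solving: y_paper = 9, y_collating = 4.5.
Shadow price of collating = 4.5.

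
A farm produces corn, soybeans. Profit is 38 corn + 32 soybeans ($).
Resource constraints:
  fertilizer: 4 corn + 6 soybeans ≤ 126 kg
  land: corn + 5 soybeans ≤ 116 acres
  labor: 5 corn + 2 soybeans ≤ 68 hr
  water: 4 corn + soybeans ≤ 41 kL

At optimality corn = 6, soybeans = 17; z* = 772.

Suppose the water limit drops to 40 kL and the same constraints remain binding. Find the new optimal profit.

767

Check each constraint at x*: fertilizer 126/126 (tight); land 91/116 (slack 25); labor 64/68 (slack 4); water 41/41 (tight).
Since land, labor are not tight, their duals are 0.
The binding rows give the dual system: 4·y_fertilizer + 4·y_water = 38 and 6·y_fertilizer + 1·y_water = 32.
→ y_fertilizer = 4.5 and y_water = 5.
Δz = y_water·Δb = 5 × (-1) = -5, so new z* = 772 − 5 = 767.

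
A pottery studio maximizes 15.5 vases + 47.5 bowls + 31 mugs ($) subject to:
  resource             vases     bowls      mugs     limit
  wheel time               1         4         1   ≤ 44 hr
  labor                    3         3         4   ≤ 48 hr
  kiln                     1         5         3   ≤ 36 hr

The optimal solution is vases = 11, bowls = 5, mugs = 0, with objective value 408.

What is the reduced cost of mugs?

-3

At the optimum: wheel time uses 31 of 44 (slack = 13); labor uses 48 of 48 (binding); kiln uses 36 of 36 (binding).
Since wheel time is not tight, its dual is 0.
The binding rows give the dual system: 3·y_labor + 1·y_kiln = 15.5 and 3·y_labor + 5·y_kiln = 47.5.
This yields shadow prices y_labor = 2.5, y_kiln = 8.
Reduced cost of mugs: c₃ − yᵀa₃ = 31 − (2.5·4 + 8·3) = 31 − 34 = -3.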